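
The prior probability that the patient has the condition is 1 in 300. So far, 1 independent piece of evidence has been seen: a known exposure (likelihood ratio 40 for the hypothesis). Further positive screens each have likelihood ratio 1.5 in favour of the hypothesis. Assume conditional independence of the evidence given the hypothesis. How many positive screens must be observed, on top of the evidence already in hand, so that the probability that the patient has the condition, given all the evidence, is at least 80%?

Prior odds = (1/300)/(299/300) = 1/299.
Bayes factor of the evidence already in hand = 40.
Odds after that evidence = (1/299) × 40 = 40/299.
Target odds = 0.8/0.2 = 4.
Need 1.5ⁿ ≥ 4 ÷ (40/299) = 29.9.
1.5⁸ = 25.62890625 falls short of 29.9 but 1.5⁹ = 19683/512 reaches it, so n = 9.

9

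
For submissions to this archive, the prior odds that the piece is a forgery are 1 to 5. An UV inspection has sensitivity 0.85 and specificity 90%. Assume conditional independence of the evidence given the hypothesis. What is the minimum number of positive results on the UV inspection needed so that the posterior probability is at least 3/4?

Prior odds = 0.2.
False-positive rate = 1 − 0.9 = 0.1; likelihood ratio of a positive = 0.85/0.1 = 8.5.
Target posterior odds = 0.75/0.25 = 3.
Require 8.5ⁿ ≥ 3 ÷ 0.2 = 15.
8.5¹ = 8.5 falls short of 15 but 8.5² = 72.25 reaches it, so n = 2.

2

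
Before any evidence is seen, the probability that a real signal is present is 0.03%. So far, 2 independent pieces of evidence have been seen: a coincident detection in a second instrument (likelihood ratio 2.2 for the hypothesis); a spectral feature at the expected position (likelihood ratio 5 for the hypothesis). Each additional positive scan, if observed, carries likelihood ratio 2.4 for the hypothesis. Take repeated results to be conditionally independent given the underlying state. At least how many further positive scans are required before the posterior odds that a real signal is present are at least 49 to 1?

11

Prior odds = 0.0003/0.9997 = 3/9997.
Combined Bayes factor of the evidence already in hand = 2.2 × 5 = 11.
Odds after that evidence = (3/9997) × 11 = 33/9997.
Target odds = 49.
Need 2.4ⁿ ≥ 49 ÷ (33/9997) = 489853/33.
2.4¹⁰ ≈6340.34 falls short of 489853/33 but 2.4¹¹ ≈15216.8 reaches it, so n = 11.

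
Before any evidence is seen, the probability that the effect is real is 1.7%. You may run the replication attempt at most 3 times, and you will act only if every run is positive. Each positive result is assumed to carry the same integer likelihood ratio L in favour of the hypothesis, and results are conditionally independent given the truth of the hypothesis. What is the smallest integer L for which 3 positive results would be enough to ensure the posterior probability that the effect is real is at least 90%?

9

Prior odds = 0.017/0.983 = 17/983.
Target odds = 0.9/0.1 = 9.
Need L³ ≥ 9 ÷ (17/983) = 8847/17.
8³ = 512 < 8847/17 ≤ 729 = 9³, so L = 9.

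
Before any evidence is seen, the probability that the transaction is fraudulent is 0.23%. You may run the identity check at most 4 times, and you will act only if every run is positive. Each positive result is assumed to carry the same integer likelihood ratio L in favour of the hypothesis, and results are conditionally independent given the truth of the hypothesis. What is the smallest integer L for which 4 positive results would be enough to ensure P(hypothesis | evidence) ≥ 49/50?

13

Prior odds = 0.0023/0.9977 = 23/9977.
Target odds = 0.98/0.02 = 49.
Need L⁴ ≥ 49 ÷ (23/9977) = 488873/23.
12⁴ = 20736 < 488873/23 ≤ 28561 = 13⁴, so L = 13.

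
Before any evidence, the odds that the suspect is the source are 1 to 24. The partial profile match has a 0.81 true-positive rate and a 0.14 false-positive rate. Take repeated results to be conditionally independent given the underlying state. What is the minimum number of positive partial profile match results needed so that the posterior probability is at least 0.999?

6

Prior odds = 1/24.
Likelihood ratio of a positive result = 0.81/0.14 = 81/14.
Target odds: 0.999 ÷ 0.001 = 999.
Need (1/24) × (81/14)ⁿ ≥ 999, i.e. (81/14)ⁿ ≥ 23976.
(81/14)⁵ ≈6483.13 falls short of 23976 but (81/14)⁶ ≈37509.6 reaches it, so n = 6.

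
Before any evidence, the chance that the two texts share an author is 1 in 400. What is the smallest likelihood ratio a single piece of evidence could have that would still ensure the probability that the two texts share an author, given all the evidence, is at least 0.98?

Prior odds = 0.0025/0.9975 = 1/399.
Target odds = 0.98/0.02 = 49.
Required Bayes factor = 49 ÷ (1/399) = 19551.

19551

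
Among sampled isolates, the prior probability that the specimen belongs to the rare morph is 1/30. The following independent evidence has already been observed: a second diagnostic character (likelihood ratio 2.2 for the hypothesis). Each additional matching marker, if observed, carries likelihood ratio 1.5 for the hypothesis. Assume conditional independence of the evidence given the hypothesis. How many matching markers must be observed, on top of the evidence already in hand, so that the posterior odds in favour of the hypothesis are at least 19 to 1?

Prior odds = (1/30)/(29/30) = 1/29.
Bayes factor of the evidence already in hand = 2.2.
Odds after that evidence = (1/29) × 2.2 = 11/145.
Target odds = 19.
Need 1.5ⁿ ≥ 19 ÷ (11/145) = 2755/11.
1.5¹³ = 1594323/8192 falls short of 2755/11 but 1.5¹⁴ = 4782969/16384 reaches it, so n = 14.

14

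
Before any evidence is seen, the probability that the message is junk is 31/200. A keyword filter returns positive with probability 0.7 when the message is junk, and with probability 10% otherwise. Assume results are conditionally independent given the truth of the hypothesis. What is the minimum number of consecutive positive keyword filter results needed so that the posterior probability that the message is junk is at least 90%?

Prior odds: 0.155 ÷ 0.845 = 31/169.
Likelihood ratio of a positive result = 0.7/0.1 = 7.
Target posterior odds = 0.9/0.1 = 9.
Need (31/169) × 7ⁿ ≥ 9, i.e. 7ⁿ ≥ 1521/31.
7² = 49 falls short of 1521/31 but 7³ = 343 reaches it, so n = 3.

3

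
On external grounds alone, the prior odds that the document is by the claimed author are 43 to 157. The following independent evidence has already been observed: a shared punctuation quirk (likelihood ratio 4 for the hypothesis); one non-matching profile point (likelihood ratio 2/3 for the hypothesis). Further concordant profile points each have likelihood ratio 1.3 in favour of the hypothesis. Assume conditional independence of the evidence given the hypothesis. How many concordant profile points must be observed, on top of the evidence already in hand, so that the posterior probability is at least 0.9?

Prior odds = 43/157.
Combined Bayes factor of the evidence already in hand = 4 × (2/3) = 8/3.
Odds after that evidence = (43/157) × 8/3 = 344/471.
Target odds = 0.9/0.1 = 9.
Need 1.3ⁿ ≥ 9 ÷ (344/471) = 4239/344.
1.3⁹ ≈10.6045 falls short of 4239/344 but 1.3¹⁰ ≈13.7858 reaches it, so n = 10.

10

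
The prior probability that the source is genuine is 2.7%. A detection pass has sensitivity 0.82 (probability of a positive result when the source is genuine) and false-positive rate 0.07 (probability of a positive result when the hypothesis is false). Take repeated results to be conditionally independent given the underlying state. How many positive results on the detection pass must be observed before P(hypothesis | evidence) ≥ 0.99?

Prior odds: 0.027 ÷ 0.973 = 27/973.
Likelihood ratio of a positive result = 0.82/0.07 = 82/7.
Target odds: 0.99 ÷ 0.01 = 99.
Require (82/7)ⁿ ≥ 99 ÷ (27/973) = 10703/3.
(82/7)³ = 551368/343 falls short of 10703/3 but (82/7)⁴ = 45212176/2401 reaches it, so n = 4.

4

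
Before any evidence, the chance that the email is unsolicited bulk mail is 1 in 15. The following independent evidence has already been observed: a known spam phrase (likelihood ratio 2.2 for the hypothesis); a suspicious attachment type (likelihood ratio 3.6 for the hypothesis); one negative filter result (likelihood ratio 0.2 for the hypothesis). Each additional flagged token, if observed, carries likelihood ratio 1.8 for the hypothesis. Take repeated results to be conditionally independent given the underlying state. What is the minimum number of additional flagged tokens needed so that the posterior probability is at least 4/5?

7

Prior odds = (1/15)/(14/15) = 1/14.
Combined Bayes factor of the evidence already in hand = 2.2 × 3.6 × 0.2 = 1.584.
Odds after that evidence = (1/14) × 1.584 = 99/875.
Target odds = 0.8/0.2 = 4.
Need 1.8ⁿ ≥ 4 ÷ (99/875) = 3500/99.
1.8⁶ = 531441/15625 falls short of 3500/99 but 1.8⁷ = 4782969/78125 reaches it, so n = 7.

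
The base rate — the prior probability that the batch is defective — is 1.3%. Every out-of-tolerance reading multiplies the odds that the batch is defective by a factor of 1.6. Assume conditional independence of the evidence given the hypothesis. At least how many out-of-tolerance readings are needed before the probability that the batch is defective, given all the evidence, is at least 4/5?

13

Prior odds = 0.013/0.987 = 13/987.
Likelihood ratio per out-of-tolerance reading = 1.6.
Target odds: 0.8 ÷ 0.2 = 4.
Require 1.6ⁿ ≥ 4 ÷ (13/987) = 3948/13.
1.6¹² ≈281.475 falls short of 3948/13 but 1.6¹³ ≈450.36 reaches it, so n = 13.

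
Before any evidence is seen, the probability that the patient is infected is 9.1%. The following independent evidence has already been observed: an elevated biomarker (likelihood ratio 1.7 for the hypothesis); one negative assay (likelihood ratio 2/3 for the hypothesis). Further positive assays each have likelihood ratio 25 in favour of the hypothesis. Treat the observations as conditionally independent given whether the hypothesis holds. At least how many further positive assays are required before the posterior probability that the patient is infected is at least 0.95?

2

Prior odds = 0.091/0.909 = 91/909.
Combined Bayes factor of the evidence already in hand = 1.7 × (2/3) = 17/15.
Odds after that evidence = (91/909) × 17/15 = 1547/13635.
Target odds = 0.95/0.05 = 19.
Need 25ⁿ ≥ 19 ÷ (1547/13635) = 259065/1547.
25¹ = 25 falls short of 259065/1547 but 25² = 625 reaches it, so n = 2.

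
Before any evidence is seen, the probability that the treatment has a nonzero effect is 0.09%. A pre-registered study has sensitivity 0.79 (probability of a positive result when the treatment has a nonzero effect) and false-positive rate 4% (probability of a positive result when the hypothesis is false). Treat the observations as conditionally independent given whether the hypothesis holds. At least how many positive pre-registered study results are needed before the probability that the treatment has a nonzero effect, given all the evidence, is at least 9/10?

Prior odds: 0.0009 ÷ 0.9991 = 9/9991.
Likelihood ratio of a positive result = 0.79/0.04 = 19.75.
Target odds: 0.9 ÷ 0.1 = 9.
Need (9/9991) × 19.75ⁿ ≥ 9, i.e. 19.75ⁿ ≥ 9991.
19.75³ = 7703.734375 falls short of 9991 but 19.75⁴ = 38950081/256 reaches it, so n = 4.

4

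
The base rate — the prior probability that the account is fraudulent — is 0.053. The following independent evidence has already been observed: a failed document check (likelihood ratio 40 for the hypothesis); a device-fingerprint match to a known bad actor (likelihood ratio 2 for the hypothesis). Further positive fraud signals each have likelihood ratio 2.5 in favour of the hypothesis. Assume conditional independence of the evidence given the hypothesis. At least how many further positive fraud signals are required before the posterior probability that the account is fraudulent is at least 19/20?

2

Prior odds = 0.053/0.947 = 53/947.
Combined Bayes factor of the evidence already in hand = 40 × 2 = 80.
Odds after that evidence = (53/947) × 80 = 4240/947.
Target odds = 0.95/0.05 = 19.
Need 2.5ⁿ ≥ 19 ÷ (4240/947) = 17993/4240.
2.5¹ = 2.5 falls short of 17993/4240 but 2.5² = 6.25 reaches it, so n = 2.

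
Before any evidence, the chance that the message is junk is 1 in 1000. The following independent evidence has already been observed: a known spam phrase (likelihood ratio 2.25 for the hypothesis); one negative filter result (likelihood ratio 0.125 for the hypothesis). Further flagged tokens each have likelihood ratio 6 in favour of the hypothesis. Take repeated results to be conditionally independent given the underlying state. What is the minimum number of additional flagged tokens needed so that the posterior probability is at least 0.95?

7

Prior odds = 0.001/0.999 = 1/999.
Combined Bayes factor of the evidence already in hand = 2.25 × 0.125 = 0.28125.
Odds after that evidence = (1/999) × 0.28125 = 1/3552.
Target odds = 0.95/0.05 = 19.
Need 6ⁿ ≥ 19 ÷ (1/3552) = 67488.
6⁶ = 46656 falls short of 67488 but 6⁷ = 279936 reaches it, so n = 7.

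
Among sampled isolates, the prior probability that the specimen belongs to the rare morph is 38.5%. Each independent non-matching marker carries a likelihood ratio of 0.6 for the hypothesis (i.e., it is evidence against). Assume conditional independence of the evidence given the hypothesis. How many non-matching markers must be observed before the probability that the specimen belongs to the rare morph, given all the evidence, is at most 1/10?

Prior odds: 0.385 ÷ 0.615 = 77/123.
Likelihood ratio per non-matching marker = 0.6.
Target posterior odds = 0.1/0.9 = 1/9.
Need (77/123) × 0.6ⁿ ≤ 1/9, i.e. 0.6ⁿ ≤ 41/231.
0.6³ = 0.216 is still above 41/231 but 0.6⁴ = 0.1296 is at or below it, so n = 4.

4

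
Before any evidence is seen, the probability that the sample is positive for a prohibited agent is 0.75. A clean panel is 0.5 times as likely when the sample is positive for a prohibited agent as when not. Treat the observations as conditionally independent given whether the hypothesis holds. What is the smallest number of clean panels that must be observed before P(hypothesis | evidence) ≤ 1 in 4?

4

Prior odds: 0.75 ÷ 0.25 = 3.
Likelihood ratio per clean panel = 0.5.
Target posterior odds = 0.25/0.75 = 1/3.
Require 0.5ⁿ ≤ 1/3 ÷ 3 = 1/9.
0.5³ = 0.125 is still above 1/9 but 0.5⁴ = 0.0625 is at or below it, so n = 4.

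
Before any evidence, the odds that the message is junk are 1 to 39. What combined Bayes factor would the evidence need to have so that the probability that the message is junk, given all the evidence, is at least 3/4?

Prior odds = 1/39.
Target odds = 0.75/0.25 = 3.
Required Bayes factor = 3 ÷ (1/39) = 117.

117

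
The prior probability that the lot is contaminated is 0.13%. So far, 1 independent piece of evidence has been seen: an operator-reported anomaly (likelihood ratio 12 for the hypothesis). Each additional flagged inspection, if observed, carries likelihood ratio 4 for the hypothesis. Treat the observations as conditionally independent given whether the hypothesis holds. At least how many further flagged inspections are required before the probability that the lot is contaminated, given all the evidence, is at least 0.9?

5

Prior odds = 0.0013/0.9987 = 13/9987.
Bayes factor of the evidence already in hand = 12.
Odds after that evidence = (13/9987) × 12 = 52/3329.
Target odds = 0.9/0.1 = 9.
Need 4ⁿ ≥ 9 ÷ (52/3329) = 29961/52.
4⁴ = 256 falls short of 29961/52 but 4⁵ = 1024 reaches it, so n = 5.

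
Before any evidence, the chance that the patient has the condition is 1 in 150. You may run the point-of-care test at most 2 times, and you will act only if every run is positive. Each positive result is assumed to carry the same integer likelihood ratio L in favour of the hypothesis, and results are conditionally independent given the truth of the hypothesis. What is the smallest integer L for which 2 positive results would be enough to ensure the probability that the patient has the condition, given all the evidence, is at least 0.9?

37

Prior odds = (1/150)/(149/150) = 1/149.
Target odds = 0.9/0.1 = 9.
Need L² ≥ 9 ÷ (1/149) = 1341.
36² = 1296 < 1341 ≤ 1369 = 37², so L = 37.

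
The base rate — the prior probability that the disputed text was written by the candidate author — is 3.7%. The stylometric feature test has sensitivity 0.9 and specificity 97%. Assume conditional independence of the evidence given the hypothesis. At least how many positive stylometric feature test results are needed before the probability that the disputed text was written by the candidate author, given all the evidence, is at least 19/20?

Prior odds = 0.037/0.963 = 37/963.
False-positive rate = 1 − 0.97 = 0.03; likelihood ratio of a positive = 0.9/0.03 = 30.
Target posterior odds = 0.95/0.05 = 19.
Require 30ⁿ ≥ 19 ÷ (37/963) = 18297/37.
30¹ = 30 falls short of 18297/37 but 30² = 900 reaches it, so n = 2.

2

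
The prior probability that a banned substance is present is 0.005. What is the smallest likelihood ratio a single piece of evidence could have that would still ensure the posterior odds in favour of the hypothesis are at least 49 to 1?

9751

Prior odds = 0.005/0.995 = 1/199.
Target odds = 49.
Required Bayes factor = 49 ÷ (1/199) = 9751.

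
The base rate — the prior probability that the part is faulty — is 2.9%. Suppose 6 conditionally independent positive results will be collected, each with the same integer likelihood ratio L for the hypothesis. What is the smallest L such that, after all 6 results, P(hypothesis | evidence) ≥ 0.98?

4

Prior odds = 0.029/0.971 = 29/971.
Target odds = 0.98/0.02 = 49.
Need L⁶ ≥ 49 ÷ (29/971) = 47579/29.
3⁶ = 729 < 47579/29 ≤ 4096 = 4⁶, so L = 4.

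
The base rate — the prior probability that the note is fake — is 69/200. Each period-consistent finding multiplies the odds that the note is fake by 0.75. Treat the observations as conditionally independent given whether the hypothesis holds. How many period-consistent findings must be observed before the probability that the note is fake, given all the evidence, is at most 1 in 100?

14

Prior odds = 0.345/0.655 = 69/131.
Likelihood ratio per period-consistent finding = 0.75.
Target posterior odds = 0.01/0.99 = 1/99.
Need (69/131) × 0.75ⁿ ≤ 1/99, i.e. 0.75ⁿ ≤ 131/6831.
0.75¹³ = 1594323/67108864 is still above 131/6831 but 0.75¹⁴ = 4782969/268435456 is at or below it, so n = 14.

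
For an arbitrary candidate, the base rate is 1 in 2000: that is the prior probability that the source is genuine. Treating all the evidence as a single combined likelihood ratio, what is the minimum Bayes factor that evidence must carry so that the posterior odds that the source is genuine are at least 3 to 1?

5997

Prior odds = 0.0005/0.9995 = 1/1999.
Target odds = 3.
Required Bayes factor = 3 ÷ (1/1999) = 5997.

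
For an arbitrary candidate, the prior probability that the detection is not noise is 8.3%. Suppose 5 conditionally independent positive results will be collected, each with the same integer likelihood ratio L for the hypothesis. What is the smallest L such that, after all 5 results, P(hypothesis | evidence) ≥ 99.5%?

Prior odds = 0.083/0.917 = 83/917.
Target odds = 0.995/0.005 = 199.
Need L⁵ ≥ 199 ÷ (83/917) = 182483/83.
4⁵ = 1024 < 182483/83 ≤ 3125 = 5⁵, so L = 5.

5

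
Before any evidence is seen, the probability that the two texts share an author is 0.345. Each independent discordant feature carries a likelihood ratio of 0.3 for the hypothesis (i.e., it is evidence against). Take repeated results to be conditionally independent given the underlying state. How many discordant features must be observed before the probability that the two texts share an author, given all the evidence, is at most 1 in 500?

5

Prior odds = 0.345/0.655 = 69/131.
Likelihood ratio per discordant feature = 0.3.
Target odds: 0.002 ÷ 0.998 = 1/499.
Need (69/131) × 0.3ⁿ ≤ 1/499, i.e. 0.3ⁿ ≤ 131/34431.
0.3⁴ = 0.0081 is still above 131/34431 but 0.3⁵ = 243/100000 is at or below it, so n = 5.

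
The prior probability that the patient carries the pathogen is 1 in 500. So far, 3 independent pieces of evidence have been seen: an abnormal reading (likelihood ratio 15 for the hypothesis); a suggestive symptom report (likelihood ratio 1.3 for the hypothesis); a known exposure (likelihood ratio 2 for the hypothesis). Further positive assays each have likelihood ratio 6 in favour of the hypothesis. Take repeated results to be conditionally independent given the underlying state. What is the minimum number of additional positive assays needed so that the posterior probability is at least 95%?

4

Prior odds = 0.002/0.998 = 1/499.
Combined Bayes factor of the evidence already in hand = 15 × 1.3 × 2 = 39.
Odds after that evidence = (1/499) × 39 = 39/499.
Target odds = 0.95/0.05 = 19.
Need 6ⁿ ≥ 19 ÷ (39/499) = 9481/39.
6³ = 216 falls short of 9481/39 but 6⁴ = 1296 reaches it, so n = 4.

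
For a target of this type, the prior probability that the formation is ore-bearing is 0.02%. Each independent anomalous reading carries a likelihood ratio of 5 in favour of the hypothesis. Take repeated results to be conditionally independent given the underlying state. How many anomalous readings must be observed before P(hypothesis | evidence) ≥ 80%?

Prior odds: 0.0002 ÷ 0.9998 = 1/4999.
Likelihood ratio per anomalous reading = 5.
Target posterior odds = 0.8/0.2 = 4.
Need (1/4999) × 5ⁿ ≥ 4, i.e. 5ⁿ ≥ 19996.
5⁶ = 15625 falls short of 19996 but 5⁷ = 78125 reaches it, so n = 7.

7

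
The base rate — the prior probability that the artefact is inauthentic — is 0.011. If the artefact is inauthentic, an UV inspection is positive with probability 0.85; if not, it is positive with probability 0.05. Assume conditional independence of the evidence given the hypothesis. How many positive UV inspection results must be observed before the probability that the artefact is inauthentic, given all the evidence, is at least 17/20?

Prior odds: 0.011 ÷ 0.989 = 11/989.
Likelihood ratio of a positive = 0.85/0.05 = 17.
Target posterior odds = 0.85/0.15 = 17/3.
Require 17ⁿ ≥ 17/3 ÷ (11/989) = 16813/33.
17² = 289 falls short of 16813/33 but 17³ = 4913 reaches it, so n = 3.

3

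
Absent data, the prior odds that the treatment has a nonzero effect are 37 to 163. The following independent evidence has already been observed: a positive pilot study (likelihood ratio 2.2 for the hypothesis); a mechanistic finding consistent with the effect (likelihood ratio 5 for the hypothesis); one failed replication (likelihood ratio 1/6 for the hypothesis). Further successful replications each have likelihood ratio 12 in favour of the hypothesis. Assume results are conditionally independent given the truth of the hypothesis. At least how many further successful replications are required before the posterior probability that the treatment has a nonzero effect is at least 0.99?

Prior odds = 37/163.
Combined Bayes factor of the evidence already in hand = 2.2 × 5 × (1/6) = 11/6.
Odds after that evidence = (37/163) × 11/6 = 407/978.
Target odds = 0.99/0.01 = 99.
Need 12ⁿ ≥ 99 ÷ (407/978) = 8802/37.
12² = 144 falls short of 8802/37 but 12³ = 1728 reaches it, so n = 3.

3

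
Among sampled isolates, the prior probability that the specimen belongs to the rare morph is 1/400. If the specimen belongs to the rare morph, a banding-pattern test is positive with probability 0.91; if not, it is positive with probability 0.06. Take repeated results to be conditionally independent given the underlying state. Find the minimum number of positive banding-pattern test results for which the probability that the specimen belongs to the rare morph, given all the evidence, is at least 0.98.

4

Prior odds: 0.0025 ÷ 0.9975 = 1/399.
Likelihood ratio of a positive = 0.91/0.06 = 91/6.
Target posterior odds = 0.98/0.02 = 49.
Need (1/399) × (91/6)ⁿ ≥ 49, i.e. (91/6)ⁿ ≥ 19551.
(91/6)³ = 753571/216 falls short of 19551 but (91/6)⁴ = 68574961/1296 reaches it, so n = 4.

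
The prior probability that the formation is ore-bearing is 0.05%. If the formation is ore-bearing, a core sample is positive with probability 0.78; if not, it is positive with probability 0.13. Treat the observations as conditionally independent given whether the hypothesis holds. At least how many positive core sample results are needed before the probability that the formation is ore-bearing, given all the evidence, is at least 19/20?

6

Prior odds = 0.0005/0.9995 = 1/1999.
Likelihood ratio of a positive = 0.78/0.13 = 6.
Target posterior odds = 0.95/0.05 = 19.
Need (1/1999) × 6ⁿ ≥ 19, i.e. 6ⁿ ≥ 37981.
6⁵ = 7776 falls short of 37981 but 6⁶ = 46656 reaches it, so n = 6.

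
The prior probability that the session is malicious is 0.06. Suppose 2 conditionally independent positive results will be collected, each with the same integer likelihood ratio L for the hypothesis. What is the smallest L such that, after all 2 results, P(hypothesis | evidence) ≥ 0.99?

40

Prior odds = 0.06/0.94 = 3/47.
Target odds = 0.99/0.01 = 99.
Need L² ≥ 99 ÷ (3/47) = 1551.
39² = 1521 < 1551 ≤ 1600 = 40², so L = 40.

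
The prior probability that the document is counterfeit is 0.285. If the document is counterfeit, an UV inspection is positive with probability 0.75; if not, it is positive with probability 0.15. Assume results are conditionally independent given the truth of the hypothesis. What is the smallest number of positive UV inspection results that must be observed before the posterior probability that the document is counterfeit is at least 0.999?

Prior odds = 0.285/0.715 = 57/143.
Likelihood ratio of a positive = 0.75/0.15 = 5.
Target odds: 0.999 ÷ 0.001 = 999.
Need (57/143) × 5ⁿ ≥ 999, i.e. 5ⁿ ≥ 47619/19.
5⁴ = 625 falls short of 47619/19 but 5⁵ = 3125 reaches it, so n = 5.

5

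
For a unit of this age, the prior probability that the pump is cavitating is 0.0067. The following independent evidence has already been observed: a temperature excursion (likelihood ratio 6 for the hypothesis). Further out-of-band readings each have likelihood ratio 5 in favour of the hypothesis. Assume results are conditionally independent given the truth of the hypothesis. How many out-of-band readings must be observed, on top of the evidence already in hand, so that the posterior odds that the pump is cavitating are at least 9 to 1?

Prior odds = 0.0067/0.9933 = 67/9933.
Bayes factor of the evidence already in hand = 6.
Odds after that evidence = (67/9933) × 6 = 134/3311.
Target odds = 9.
Need 5ⁿ ≥ 9 ÷ (134/3311) = 29799/134.
5³ = 125 falls short of 29799/134 but 5⁴ = 625 reaches it, so n = 4.

4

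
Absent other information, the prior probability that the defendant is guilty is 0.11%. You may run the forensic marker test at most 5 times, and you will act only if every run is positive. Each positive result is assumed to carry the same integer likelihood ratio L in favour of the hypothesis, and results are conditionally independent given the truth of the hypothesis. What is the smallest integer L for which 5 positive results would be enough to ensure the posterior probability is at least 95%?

Prior odds = 0.0011/0.9989 = 11/9989.
Target odds = 0.95/0.05 = 19.
Need L⁵ ≥ 19 ÷ (11/9989) = 189791/11.
7⁵ = 16807 < 189791/11 ≤ 32768 = 8⁵, so L = 8.

8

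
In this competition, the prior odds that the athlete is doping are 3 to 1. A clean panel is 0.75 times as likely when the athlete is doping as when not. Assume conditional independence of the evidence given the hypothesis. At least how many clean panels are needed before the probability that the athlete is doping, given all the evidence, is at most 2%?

18

Prior odds = 3.
Likelihood ratio per clean panel = 0.75.
Target posterior odds = 0.02/0.98 = 1/49.
Need 3 × 0.75ⁿ ≤ 1/49, i.e. 0.75ⁿ ≤ 1/147.
0.75¹⁷ ≈0.00751695 is still above 1/147 but 0.75¹⁸ ≈0.00563771 is at or below it, so n = 18.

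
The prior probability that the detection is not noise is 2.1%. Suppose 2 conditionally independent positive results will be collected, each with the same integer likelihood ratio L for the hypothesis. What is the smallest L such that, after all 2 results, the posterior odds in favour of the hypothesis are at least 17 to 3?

Prior odds = 0.021/0.979 = 21/979.
Target odds = 17/3.
Need L² ≥ 17/3 ÷ (21/979) = 16643/63.
16² = 256 < 16643/63 ≤ 289 = 17², so L = 17.

17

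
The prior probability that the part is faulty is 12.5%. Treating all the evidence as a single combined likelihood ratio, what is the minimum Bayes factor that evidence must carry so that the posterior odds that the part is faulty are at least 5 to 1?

Prior odds = 0.125/0.875 = 1/7.
Target odds = 5.
Required Bayes factor = 5 ÷ (1/7) = 35.

35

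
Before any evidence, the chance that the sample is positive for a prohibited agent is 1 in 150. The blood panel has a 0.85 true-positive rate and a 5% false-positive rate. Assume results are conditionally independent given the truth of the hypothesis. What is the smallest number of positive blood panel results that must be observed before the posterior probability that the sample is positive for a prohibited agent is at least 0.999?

5

Prior odds: (1/150) ÷ (149/150) = 1/149.
Likelihood ratio of a positive result = 0.85/0.05 = 17.
Target posterior odds = 0.999/0.001 = 999.
Need (1/149) × 17ⁿ ≥ 999, i.e. 17ⁿ ≥ 148851.
17⁴ = 83521 falls short of 148851 but 17⁵ = 1419857 reaches it, so n = 5.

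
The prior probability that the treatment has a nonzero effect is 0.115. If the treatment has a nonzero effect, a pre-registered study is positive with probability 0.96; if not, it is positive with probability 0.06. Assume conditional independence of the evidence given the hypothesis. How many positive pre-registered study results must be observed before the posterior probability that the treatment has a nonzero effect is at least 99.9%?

4

Prior odds = 0.115/0.885 = 23/177.
Likelihood ratio of a positive = 0.96/0.06 = 16.
Target odds: 0.999 ÷ 0.001 = 999.
Need (23/177) × 16ⁿ ≥ 999, i.e. 16ⁿ ≥ 176823/23.
16³ = 4096 falls short of 176823/23 but 16⁴ = 65536 reaches it, so n = 4.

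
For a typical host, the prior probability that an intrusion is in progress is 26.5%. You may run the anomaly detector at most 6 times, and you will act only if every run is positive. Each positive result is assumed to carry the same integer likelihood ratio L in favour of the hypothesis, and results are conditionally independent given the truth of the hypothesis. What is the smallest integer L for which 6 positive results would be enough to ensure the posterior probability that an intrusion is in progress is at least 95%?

Prior odds = 0.265/0.735 = 53/147.
Target odds = 0.95/0.05 = 19.
Need L⁶ ≥ 19 ÷ (53/147) = 2793/53.
1⁶ = 1 < 2793/53 ≤ 64 = 2⁶, so L = 2.

2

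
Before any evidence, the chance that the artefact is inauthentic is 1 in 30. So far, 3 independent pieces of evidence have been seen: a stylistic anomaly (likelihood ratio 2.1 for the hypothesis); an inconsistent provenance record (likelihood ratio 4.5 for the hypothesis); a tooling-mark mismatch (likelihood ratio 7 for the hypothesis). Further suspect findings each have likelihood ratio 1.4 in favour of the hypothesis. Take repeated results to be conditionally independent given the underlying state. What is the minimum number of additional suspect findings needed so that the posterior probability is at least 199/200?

14

Prior odds = (1/30)/(29/30) = 1/29.
Combined Bayes factor of the evidence already in hand = 2.1 × 4.5 × 7 = 66.15.
Odds after that evidence = (1/29) × 66.15 = 1323/580.
Target odds = 0.995/0.005 = 199.
Need 1.4ⁿ ≥ 199 ÷ (1323/580) = 115420/1323.
1.4¹³ ≈79.3715 falls short of 115420/1323 but 1.4¹⁴ ≈111.12 reaches it, so n = 14.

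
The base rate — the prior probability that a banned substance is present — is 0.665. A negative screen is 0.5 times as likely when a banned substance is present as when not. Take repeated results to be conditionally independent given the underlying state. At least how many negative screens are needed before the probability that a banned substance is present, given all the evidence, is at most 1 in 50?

7

Prior odds = 0.665/0.335 = 133/67.
Likelihood ratio per negative screen = 0.5.
Target posterior odds = 0.02/0.98 = 1/49.
Need (133/67) × 0.5ⁿ ≤ 1/49, i.e. 0.5ⁿ ≤ 67/6517.
0.5⁶ = 0.015625 is still above 67/6517 but 0.5⁷ = 0.0078125 is at or below it, so n = 7.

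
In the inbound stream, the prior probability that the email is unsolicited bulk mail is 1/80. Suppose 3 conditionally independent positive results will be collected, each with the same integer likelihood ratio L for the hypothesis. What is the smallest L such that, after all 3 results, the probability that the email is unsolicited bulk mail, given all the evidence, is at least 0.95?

12

Prior odds = 0.0125/0.9875 = 1/79.
Target odds = 0.95/0.05 = 19.
Need L³ ≥ 19 ÷ (1/79) = 1501.
11³ = 1331 < 1501 ≤ 1728 = 12³, so L = 12.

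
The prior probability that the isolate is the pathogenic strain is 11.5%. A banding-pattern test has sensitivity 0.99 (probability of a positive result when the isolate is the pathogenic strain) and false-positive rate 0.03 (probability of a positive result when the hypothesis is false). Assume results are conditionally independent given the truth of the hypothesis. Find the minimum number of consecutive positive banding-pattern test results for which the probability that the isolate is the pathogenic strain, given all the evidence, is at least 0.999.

3

Prior odds: 0.115 ÷ 0.885 = 23/177.
Likelihood ratio of a positive result = 0.99/0.03 = 33.
Target odds: 0.999 ÷ 0.001 = 999.
Require 33ⁿ ≥ 999 ÷ (23/177) = 176823/23.
33² = 1089 falls short of 176823/23 but 33³ = 35937 reaches it, so n = 3.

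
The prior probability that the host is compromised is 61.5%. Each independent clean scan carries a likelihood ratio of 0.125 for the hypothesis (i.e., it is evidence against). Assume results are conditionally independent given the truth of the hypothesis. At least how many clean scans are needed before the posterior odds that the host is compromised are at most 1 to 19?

Prior odds = 0.615/0.385 = 123/77.
Likelihood ratio per clean scan = 0.125.
Target odds = 1/19.
Need (123/77) × 0.125ⁿ ≤ 1/19, i.e. 0.125ⁿ ≤ 77/2337.
0.125¹ = 0.125 is still above 77/2337 but 0.125² = 0.015625 is at or below it, so n = 2.

2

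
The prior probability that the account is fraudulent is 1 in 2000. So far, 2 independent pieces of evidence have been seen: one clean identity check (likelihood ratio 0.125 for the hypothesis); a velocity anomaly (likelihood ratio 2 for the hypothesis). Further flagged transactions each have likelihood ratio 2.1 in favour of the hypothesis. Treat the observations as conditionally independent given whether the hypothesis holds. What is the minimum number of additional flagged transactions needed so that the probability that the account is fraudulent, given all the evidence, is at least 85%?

Prior odds = 0.0005/0.9995 = 1/1999.
Combined Bayes factor of the evidence already in hand = 0.125 × 2 = 0.25.
Odds after that evidence = (1/1999) × 0.25 = 1/7996.
Target odds = 0.85/0.15 = 17/3.
Need 2.1ⁿ ≥ 17/3 ÷ (1/7996) = 135932/3.
2.1¹⁴ ≈32439.2 falls short of 135932/3 but 2.1¹⁵ ≈68122.3 reaches it, so n = 15.

15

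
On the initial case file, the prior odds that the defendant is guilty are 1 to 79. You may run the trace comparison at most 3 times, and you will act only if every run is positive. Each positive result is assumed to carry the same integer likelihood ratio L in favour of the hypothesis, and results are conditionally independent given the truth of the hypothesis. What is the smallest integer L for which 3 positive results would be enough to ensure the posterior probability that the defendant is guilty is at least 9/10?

Prior odds = 1/79.
Target odds = 0.9/0.1 = 9.
Need L³ ≥ 9 ÷ (1/79) = 711.
8³ = 512 < 711 ≤ 729 = 9³, so L = 9.

9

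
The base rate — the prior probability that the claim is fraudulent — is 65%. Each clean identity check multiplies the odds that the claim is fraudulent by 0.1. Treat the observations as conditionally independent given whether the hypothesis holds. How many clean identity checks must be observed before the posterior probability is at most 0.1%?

4

Prior odds = 0.65/0.35 = 13/7.
Likelihood ratio per clean identity check = 0.1.
Target posterior odds = 0.001/0.999 = 1/999.
Need (13/7) × 0.1ⁿ ≤ 1/999, i.e. 0.1ⁿ ≤ 7/12987.
0.1³ = 0.001 is still above 7/12987 but 0.1⁴ = 0.0001 is at or below it, so n = 4.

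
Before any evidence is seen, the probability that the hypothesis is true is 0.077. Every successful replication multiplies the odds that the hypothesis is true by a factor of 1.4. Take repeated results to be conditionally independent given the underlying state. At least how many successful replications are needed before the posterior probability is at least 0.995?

24

Prior odds: 0.077 ÷ 0.923 = 77/923.
Likelihood ratio per successful replication = 1.4.
Target posterior odds = 0.995/0.005 = 199.
Need (77/923) × 1.4ⁿ ≥ 199, i.e. 1.4ⁿ ≥ 183677/77.
1.4²³ ≈2295.86 falls short of 183677/77 but 1.4²⁴ ≈3214.2 reaches it, so n = 24.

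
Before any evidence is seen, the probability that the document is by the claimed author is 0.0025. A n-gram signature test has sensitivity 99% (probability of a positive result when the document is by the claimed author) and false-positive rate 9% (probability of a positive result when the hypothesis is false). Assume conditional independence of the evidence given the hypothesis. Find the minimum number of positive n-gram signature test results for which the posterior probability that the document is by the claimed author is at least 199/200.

5

Prior odds: 0.0025 ÷ 0.9975 = 1/399.
Likelihood ratio of a positive result = 0.99/0.09 = 11.
Target posterior odds = 0.995/0.005 = 199.
Require 11ⁿ ≥ 199 ÷ (1/399) = 79401.
11⁴ = 14641 falls short of 79401 but 11⁵ = 161051 reaches it, so n = 5.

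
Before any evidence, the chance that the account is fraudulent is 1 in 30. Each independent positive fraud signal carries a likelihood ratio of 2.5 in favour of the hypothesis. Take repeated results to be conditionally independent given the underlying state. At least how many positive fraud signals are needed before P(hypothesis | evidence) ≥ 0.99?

Prior odds: (1/30) ÷ (29/30) = 1/29.
Likelihood ratio per positive fraud signal = 2.5.
Target odds: 0.99 ÷ 0.01 = 99.
Need (1/29) × 2.5ⁿ ≥ 99, i.e. 2.5ⁿ ≥ 2871.
2.5⁸ = 390625/256 falls short of 2871 but 2.5⁹ = 1953125/512 reaches it, so n = 9.

9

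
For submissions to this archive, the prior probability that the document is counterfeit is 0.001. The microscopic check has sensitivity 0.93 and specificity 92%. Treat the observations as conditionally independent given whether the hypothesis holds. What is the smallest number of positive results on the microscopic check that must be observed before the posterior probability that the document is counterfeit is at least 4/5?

Prior odds = 0.001/0.999 = 1/999.
False-positive rate = 1 − 0.92 = 0.08; likelihood ratio of a positive = 0.93/0.08 = 11.625.
Target odds: 0.8 ÷ 0.2 = 4.
Require 11.625ⁿ ≥ 4 ÷ (1/999) = 3996.
11.625³ = 804357/512 falls short of 3996 but 11.625⁴ = 74805201/4096 reaches it, so n = 4.

4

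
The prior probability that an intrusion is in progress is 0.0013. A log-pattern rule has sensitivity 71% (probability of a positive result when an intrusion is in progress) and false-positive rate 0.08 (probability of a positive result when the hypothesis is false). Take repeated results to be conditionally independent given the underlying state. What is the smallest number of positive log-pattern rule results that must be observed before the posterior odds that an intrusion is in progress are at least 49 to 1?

5

Prior odds = 0.0013/0.9987 = 13/9987.
Likelihood ratio of a positive result = 0.71/0.08 = 8.875.
Target odds = 49.
Need (13/9987) × 8.875ⁿ ≥ 49, i.e. 8.875ⁿ ≥ 489363/13.
8.875⁴ = 25411681/4096 falls short of 489363/13 but 8.875⁵ ≈55060.7 reaches it, so n = 5.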